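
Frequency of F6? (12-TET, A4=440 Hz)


Reasoning:
f = 440 × 2^(n/12) where n = semitones from A4
F6: 20 semitones from A4
f = 440 × 2^(20/12)
f = 1396.91 Hz


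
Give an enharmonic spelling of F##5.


Solution.
Enharmonic notes sound the same pitch but are spelled with different letter names
F## and G name the same pitch class
= G5


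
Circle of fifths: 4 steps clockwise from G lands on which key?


Reasoning:
Each clockwise step on the circle of fifths moves up a perfect 5th
From G: G → D → A → E → B
= B


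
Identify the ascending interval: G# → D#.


Step by step:
Letter names: G → D spans 5 letter names → a 5th
Semitones: G# → D# = 7 half-steps
A 5th of 7 semitones is a perfect 5th
= perfect 5th


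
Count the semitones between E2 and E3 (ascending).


Step by step:
Absolute semitone position = octave×12 + chromatic position
E2: 2×12 + 4 = 28
E3: 3×12 + 4 = 40
Difference = 40 - 28 = 12
= 12 semitones


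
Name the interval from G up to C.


Letter names: G → C spans 4 letter names → a 4th
Semitones: G → C = 5 half-steps
A 4th of 5 semitones is a perfect 4th
= perfect 4th


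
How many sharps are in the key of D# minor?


Sharp minor keys follow the circle of fifths: A(0), E(1), B(2), F#(3), C#(4), G#(5), D#(6), A#(7)
D# minor has 6 sharps
Order of sharps: F# C# G# D# A# E# B# → first 6: F#, C#, G#, D#, A#, E#
= 6 sharps


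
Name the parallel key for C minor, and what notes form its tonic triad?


Let's work it out.
Parallel keys share the same tonic but differ in mode
C minor → parallel is C major
Tonic triad of C major = C E G
= C major; triad = C E G


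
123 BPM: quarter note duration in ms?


One quarter-note beat = 60000 / BPM = 60000 / 123 ms
Duration = 60000 / 123
= 487.8 ms


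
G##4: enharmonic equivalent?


Step by step:
Enharmonic notes sound the same pitch but are spelled with different letter names
G## and A name the same pitch class
= A4


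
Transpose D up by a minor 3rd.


Reasoning:
minor 3rd: 3 letter names, 3 semitones
Letter: D + 2 → F
Pitch: D + 3 semitones, spelled as an F → F
= F


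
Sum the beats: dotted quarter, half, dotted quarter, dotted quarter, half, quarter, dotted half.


Step by step:
Beat values:
  dotted quarter = 1.5 beats
  half = 2 beats
  dotted quarter = 1.5 beats
  dotted quarter = 1.5 beats
  half = 2 beats
  quarter = 1 beat
  dotted half = 3 beats
Sum = 1.5 + 2 + 1.5 + 1.5 + 2 + 1 + 3
= 12.5 beats


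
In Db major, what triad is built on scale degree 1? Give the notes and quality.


Db major scale: Db Eb F Gb Ab Bb C
Diatonic triad on degree 1 stacks scale notes 1, 3, 5: Db F Ab
Db→F = 4 semitones; Db→Ab = 7 semitones → major triad
= Db F Ab (major)


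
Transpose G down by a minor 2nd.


Step by step:
minor 2nd: 2 letter names, 1 semitones
Letter: G - 1 → F
Pitch: G - 1 semitones, spelled as an F → F#
= F#


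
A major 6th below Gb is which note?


Solution.
A 6th spans 6 letter names, so from G we land on B
A major 6th = 9 semitones below Gb
Spell B at that pitch: Bbb
= Bbb


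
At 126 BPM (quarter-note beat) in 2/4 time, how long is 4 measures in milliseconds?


Let's work it out.
Quarter-note beat duration = 60000 / 126 ms
Beats per measure (2/4) = 2
One measure = 2 × 60000 / 126 = 120000 / 126 ms
4 measures = 4 × 120000 / 126 = 480000 / 126
= 3809.5 ms


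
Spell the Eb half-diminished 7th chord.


Step by step:
Half-diminished 7th chord = root + minor 3rd + diminished 5th + minor 7th
Seventh chords stack in thirds, so the letter names are E-G-B-D
Root: Eb
Minor 3rd above Eb: Gb
Diminished 5th above Eb: Bbb
Minor 7th above Eb: Db
Chord = Eb Gb Bbb Db


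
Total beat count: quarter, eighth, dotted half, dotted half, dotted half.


Solution.
Beat values:
  quarter = 1 beat
  eighth = 0.5 beats
  dotted half = 3 beats
  dotted half = 3 beats
  dotted half = 3 beats
Sum = 1 + 0.5 + 3 + 3 + 3
= 10.5 beats


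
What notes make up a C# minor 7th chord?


Reasoning:
Minor 7th chord = root + minor 3rd + perfect 5th + minor 7th
Seventh chords stack in thirds, so the letter names are C-E-G-B
Root: C#
Minor 3rd above C#: E
Perfect 5th above C#: G#
Minor 7th above C#: B
Chord = C# E G# B


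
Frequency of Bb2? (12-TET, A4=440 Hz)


f = 440 × 2^(n/12) where n = semitones from A4
Bb2: -23 semitones from A4
f = 440 × 2^(-23/12)
f = 116.54 Hz


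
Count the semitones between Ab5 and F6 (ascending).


Reasoning:
Absolute semitone position = octave×12 + chromatic position
Ab5: 5×12 + 8 = 68
F6: 6×12 + 5 = 77
Difference = 77 - 68 = 9
= 9 semitones


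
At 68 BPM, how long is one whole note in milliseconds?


Let's work it out.
One quarter-note beat = 60000 / BPM = 60000 / 68 ms
Whole note = 4 × quarter note
Duration = 4 × 60000 / 68 = 240000 / 68
= 3529.4 ms


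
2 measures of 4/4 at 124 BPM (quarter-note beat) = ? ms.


Step by step:
Quarter-note beat duration = 60000 / 124 ms
Beats per measure (4/4) = 4
One measure = 4 × 60000 / 124 = 240000 / 124 ms
2 measures = 2 × 240000 / 124 = 480000 / 124
= 3871.0 ms


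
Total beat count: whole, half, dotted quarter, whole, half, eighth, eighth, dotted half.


Beat values:
  whole = 4 beats
  half = 2 beats
  dotted quarter = 1.5 beats
  whole = 4 beats
  half = 2 beats
  eighth = 0.5 beats
  eighth = 0.5 beats
  dotted half = 3 beats
Sum = 4 + 2 + 1.5 + 4 + 2 + 0.5 + 0.5 + 3
= 17.5 beats


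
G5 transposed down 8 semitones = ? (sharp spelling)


Step by step:
G5: chromatic position 7 in octave 5 → absolute = 5×12 + 7 = 67
Transpose down 8: 67 - 8 = 59
59 = 4×12 + 11 → B in octave 4
Result = B4


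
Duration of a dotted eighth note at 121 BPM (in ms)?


One quarter-note beat = 60000 / BPM = 60000 / 121 ms
Dotted eighth note = 3/4 × quarter note
Duration = 3/4 × 60000 / 121 = 45000 / 121
= 371.9 ms


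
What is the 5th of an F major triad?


Working:
Major triad = root + major 3rd (4 semitones) + perfect 5th (7 semitones)
A triad on F stacks thirds, so the chord tones use letter names F-A-C
Root: F
Major 3rd above F: A
Perfect 5th above F: C
The 5th = C


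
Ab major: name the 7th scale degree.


Major scale pattern: W-W-H-W-W-W-H (2-2-1-2-2-2-1 semitones)
Starting from Ab:
  Ab + 2 semitones → Bb
  Bb + 2 semitones → C
  C + 1 semitone → Db
  Db + 2 semitones → Eb
  Eb + 2 semitones → F
  F + 2 semitones → G
  G + 1 semitone → Ab
Scale: Ab Bb C Db Eb F G
Degree 7 = G


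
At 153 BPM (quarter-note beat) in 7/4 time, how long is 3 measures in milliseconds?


Quarter-note beat duration = 60000 / 153 ms
Beats per measure (7/4) = 7
One measure = 7 × 60000 / 153 = 420000 / 153 ms
3 measures = 3 × 420000 / 153 = 1260000 / 153
= 8235.3 ms


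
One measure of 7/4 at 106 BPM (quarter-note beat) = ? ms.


Let's work it out.
Quarter-note beat duration = 60000 / 106 ms
Beats per measure (7/4) = 7
One measure = 7 × 60000 / 106 = 420000 / 106 ms
= 3962.3 ms


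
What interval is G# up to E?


Let's work it out.
Letter names: G → E spans 6 letter names → a 6th
Semitones: G# → E = 8 half-steps
A 6th of 8 semitones is a minor 6th
= minor 6th


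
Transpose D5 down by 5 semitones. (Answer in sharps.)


Let's work it out.
D5: chromatic position 2 in octave 5 → absolute = 5×12 + 2 = 62
Transpose down 5: 62 - 5 = 57
57 = 4×12 + 9 → A in octave 4
Result = A4


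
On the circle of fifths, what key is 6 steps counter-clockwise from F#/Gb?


Working:
Each counter-clockwise step moves down a perfect 5th (= up a perfect 4th)
From F#/Gb: F#/Gb → B → E → A → D → G → C
= C


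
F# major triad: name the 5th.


Major triad = root + major 3rd (4 semitones) + perfect 5th (7 semitones)
A triad on F# stacks thirds, so the chord tones use letter names F-A-C
Root: F#
Major 3rd above F#: A#
Perfect 5th above F#: C#
The 5th = C#


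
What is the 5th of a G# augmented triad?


Reasoning:
Augmented triad = root + major 3rd (4 semitones) + augmented 5th (8 semitones)
A triad on G# stacks thirds, so the chord tones use letter names G-B-D
Root: G#
Major 3rd above G#: B#
Augmented 5th above G#: D##
The 5th = D##


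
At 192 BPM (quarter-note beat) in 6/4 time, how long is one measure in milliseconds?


Working:
Quarter-note beat duration = 60000 / 192 ms
Beats per measure (6/4) = 6
One measure = 6 × 60000 / 192 = 360000 / 192 ms
= 1875.0 ms


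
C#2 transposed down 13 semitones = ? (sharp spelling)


Working:
C#2: chromatic position 1 in octave 2 → absolute = 2×12 + 1 = 25
Transpose down 13: 25 - 13 = 12
12 = 1×12 + 0 → C in octave 1
Result = C1


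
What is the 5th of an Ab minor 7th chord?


Working:
Minor 7th chord = root + minor 3rd + perfect 5th + minor 7th
Seventh chords stack in thirds, so the letter names are A-C-E-G
Root: Ab
Minor 3rd above Ab: Cb
Perfect 5th above Ab: Eb
Minor 7th above Ab: Gb
The 5th = Eb


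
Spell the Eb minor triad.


Minor triad = root + minor 3rd (3 semitones) + perfect 5th (7 semitones)
A triad on Eb stacks thirds, so the chord tones use letter names E-G-B
Root: Eb
Minor 3rd above Eb: Gb
Perfect 5th above Eb: Bb
Chord = Eb Gb Bb


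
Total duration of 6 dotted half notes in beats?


Working:
Base half note = 2 beats
Dot 1 adds half the previous value: +1
One dotted half = 2 + 1 = 3
6 of them = 6 × 3 = 18
= 18 beats


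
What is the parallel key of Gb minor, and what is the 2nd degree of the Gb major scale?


Solution.
Parallel keys share the same tonic but differ in mode
Gb minor → parallel is Gb major
Gb major scale: Gb Ab Bb Cb Db Eb F
= Gb major; 2nd degree = Ab


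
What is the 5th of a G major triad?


Reasoning:
Major triad = root + major 3rd (4 semitones) + perfect 5th (7 semitones)
A triad on G stacks thirds, so the chord tones use letter names G-B-D
Root: G
Major 3rd above G: B
Perfect 5th above G: D
The 5th = D


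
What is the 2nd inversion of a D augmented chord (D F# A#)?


Root position: D F# A#
2nd inversion: move root and 3rd up an octave
Bass note: A#
Notes (bottom to top) = A# D F#


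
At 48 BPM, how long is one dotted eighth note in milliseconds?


Let's work it out.
One quarter-note beat = 60000 / BPM = 60000 / 48 ms
Dotted eighth note = 3/4 × quarter note
Duration = 3/4 × 60000 / 48 = 45000 / 48
= 937.5 ms


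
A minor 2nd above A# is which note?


Solution.
A 2nd spans 2 letter names, so from A we land on B
A minor 2nd = 1 semitone above A#
Spell B at that pitch: B
= B


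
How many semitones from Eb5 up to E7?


Step by step:
Absolute semitone position = octave×12 + chromatic position
Eb5: 5×12 + 3 = 63
E7: 7×12 + 4 = 88
Difference = 88 - 63 = 25
= 25 semitones


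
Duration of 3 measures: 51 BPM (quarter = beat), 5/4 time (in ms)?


Quarter-note beat duration = 60000 / 51 ms
Beats per measure (5/4) = 5
One measure = 5 × 60000 / 51 = 300000 / 51 ms
3 measures = 3 × 300000 / 51 = 900000 / 51
= 17647.1 ms


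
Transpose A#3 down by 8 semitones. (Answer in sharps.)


A#3: chromatic position 10 in octave 3 → absolute = 3×12 + 10 = 46
Transpose down 8: 46 - 8 = 38
38 = 3×12 + 2 → D in octave 3
Result = D3


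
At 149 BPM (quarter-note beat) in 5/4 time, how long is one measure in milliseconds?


Solution.
Quarter-note beat duration = 60000 / 149 ms
Beats per measure (5/4) = 5
One measure = 5 × 60000 / 149 = 300000 / 149 ms
= 2013.4 ms


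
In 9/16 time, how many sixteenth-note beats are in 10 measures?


Solution.
Time signature 9/16: the bottom number 16 means the sixteenth note gets one count
The top number 9 means 9 sixteenth-note beats per measure
Total = 9 × 10 measures
= 90 sixteenth-note beats


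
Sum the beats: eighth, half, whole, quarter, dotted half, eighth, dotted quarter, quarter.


Step by step:
Beat values:
  eighth = 0.5 beats
  half = 2 beats
  whole = 4 beats
  quarter = 1 beat
  dotted half = 3 beats
  eighth = 0.5 beats
  dotted quarter = 1.5 beats
  quarter = 1 beat
Sum = 0.5 + 2 + 4 + 1 + 3 + 0.5 + 1.5 + 1
= 13.5 beats


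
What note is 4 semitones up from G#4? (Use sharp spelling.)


G#4: chromatic position 8 in octave 4 → absolute = 4×12 + 8 = 56
Transpose up 4: 56 + 4 = 60
60 = 5×12 + 0 → C in octave 5
Result = C5


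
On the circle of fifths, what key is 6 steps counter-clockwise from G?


Reasoning:
Each counter-clockwise step moves down a perfect 5th (= up a perfect 4th)
From G: G → C → F → Bb → Eb → Ab → Db
= Db


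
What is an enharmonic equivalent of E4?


Working:
Enharmonic notes sound the same pitch but are spelled with different letter names
E and D## name the same pitch class
= D##4


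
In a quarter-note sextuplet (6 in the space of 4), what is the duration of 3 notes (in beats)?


Sextuplet: 6 notes occupy the space of 4 quarter notes
Space = 4 × 1 = 4 beats
Each sextuplet note = 4 / 6 = 2/3 beats
3 notes = 3 × 2/3 = 2
= 2 beats


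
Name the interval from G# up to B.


Reasoning:
Letter names: G → B spans 3 letter names → a 3rd
Semitones: G# → B = 3 half-steps
A 3rd of 3 semitones is a minor 3rd
= minor 3rd


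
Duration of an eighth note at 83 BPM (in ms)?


Let's work it out.
One quarter-note beat = 60000 / BPM = 60000 / 83 ms
Eighth note = 1/2 × quarter note
Duration = 1/2 × 60000 / 83 = 30000 / 83
= 361.4 ms


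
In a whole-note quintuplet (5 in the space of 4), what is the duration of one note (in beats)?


Working:
Quintuplet: 5 notes occupy the space of 4 whole notes
Space = 4 × 4 = 16 beats
Each quintuplet note = 16 / 5 = 16/5 beats
= 16/5 beats


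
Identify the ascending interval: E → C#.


Let's work it out.
Letter names: E → C spans 6 letter names → a 6th
Semitones: E → C# = 9 half-steps
A 6th of 9 semitones is a major 6th
= major 6th


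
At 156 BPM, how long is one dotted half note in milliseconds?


Solution.
One quarter-note beat = 60000 / BPM = 60000 / 156 ms
Dotted half note = 3 × quarter note
Duration = 3 × 60000 / 156 = 180000 / 156
= 1153.8 ms


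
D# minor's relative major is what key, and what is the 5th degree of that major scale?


Reasoning:
The relative major shares the key signature and is a minor 3rd above the minor tonic
A minor 3rd above D# is F#
→ relative major of D# minor is F# major
F# major scale: F# G# A# B C# D# E#
= F# major; 5th degree = C#


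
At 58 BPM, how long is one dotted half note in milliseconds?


Reasoning:
One quarter-note beat = 60000 / BPM = 60000 / 58 ms
Dotted half note = 3 × quarter note
Duration = 3 × 60000 / 58 = 180000 / 58
= 3103.4 ms


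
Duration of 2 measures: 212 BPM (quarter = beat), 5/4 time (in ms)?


Quarter-note beat duration = 60000 / 212 ms
Beats per measure (5/4) = 5
One measure = 5 × 60000 / 212 = 300000 / 212 ms
2 measures = 2 × 300000 / 212 = 600000 / 212
= 2830.2 ms


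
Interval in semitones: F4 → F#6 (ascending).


Let's work it out.
Absolute semitone position = octave×12 + chromatic position
F4: 4×12 + 5 = 53
F#6: 6×12 + 6 = 78
Difference = 78 - 53 = 25
= 25 semitones


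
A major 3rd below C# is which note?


Reasoning:
A 3rd spans 3 letter names, so from C we land on A
A major 3rd = 4 semitones below C#
Spell A at that pitch: A
= A


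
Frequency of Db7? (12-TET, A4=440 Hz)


Reasoning:
f = 440 × 2^(n/12) where n = semitones from A4
Db7: 28 semitones from A4
f = 440 × 2^(28/12)
f = 2217.46 Hz


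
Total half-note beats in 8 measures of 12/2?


Time signature 12/2: the bottom number 2 means the half note gets one count
The top number 12 means 12 half-note beats per measure
Total = 12 × 8 measures
= 96 half-note beats


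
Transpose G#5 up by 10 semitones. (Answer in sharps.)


Reasoning:
G#5: chromatic position 8 in octave 5 → absolute = 5×12 + 8 = 68
Transpose up 10: 68 + 10 = 78
78 = 6×12 + 6 → F# in octave 6
Result = F#6


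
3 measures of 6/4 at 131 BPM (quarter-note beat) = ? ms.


Quarter-note beat duration = 60000 / 131 ms
Beats per measure (6/4) = 6
One measure = 6 × 60000 / 131 = 360000 / 131 ms
3 measures = 3 × 360000 / 131 = 1080000 / 131
= 8244.3 ms


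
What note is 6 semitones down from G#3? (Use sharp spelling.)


Step by step:
G#3: chromatic position 8 in octave 3 → absolute = 3×12 + 8 = 44
Transpose down 6: 44 - 6 = 38
38 = 3×12 + 2 → D in octave 3
Result = D3


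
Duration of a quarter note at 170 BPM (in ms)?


Reasoning:
One quarter-note beat = 60000 / BPM = 60000 / 170 ms
Duration = 60000 / 170
= 352.9 ms


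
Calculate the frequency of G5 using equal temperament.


f = 440 × 2^(n/12) where n = semitones from A4
G5: 10 semitones from A4
f = 440 × 2^(10/12)
f = 783.99 Hz


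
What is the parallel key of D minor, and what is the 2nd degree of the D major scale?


Parallel keys share the same tonic but differ in mode
D minor → parallel is D major
D major scale: D E F# G A B C#
= D major; 2nd degree = E


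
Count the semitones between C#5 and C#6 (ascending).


Reasoning:
Absolute semitone position = octave×12 + chromatic position
C#5: 5×12 + 1 = 61
C#6: 6×12 + 1 = 73
Difference = 73 - 61 = 12
= 12 semitones


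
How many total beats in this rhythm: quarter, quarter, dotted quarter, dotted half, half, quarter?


Let's work it out.
Beat values:
  quarter = 1 beat
  quarter = 1 beat
  dotted quarter = 1.5 beats
  dotted half = 3 beats
  half = 2 beats
  quarter = 1 beat
Sum = 1 + 1 + 1.5 + 3 + 2 + 1
= 9.5 beats


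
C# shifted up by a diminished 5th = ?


diminished 5th: 5 letter names, 6 semitones
Letter: C + 4 → G
Pitch: C# + 6 semitones, spelled as a G → G
= G


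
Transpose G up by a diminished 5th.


Solution.
diminished 5th: 5 letter names, 6 semitones
Letter: G + 4 → D
Pitch: G + 6 semitones, spelled as a D → Db
= Db


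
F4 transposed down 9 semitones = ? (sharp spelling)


Reasoning:
F4: chromatic position 5 in octave 4 → absolute = 4×12 + 5 = 53
Transpose down 9: 53 - 9 = 44
44 = 3×12 + 8 → G# in octave 3
Result = G#3


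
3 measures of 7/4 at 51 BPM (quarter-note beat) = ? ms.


Quarter-note beat duration = 60000 / 51 ms
Beats per measure (7/4) = 7
One measure = 7 × 60000 / 51 = 420000 / 51 ms
3 measures = 3 × 420000 / 51 = 1260000 / 51
= 24705.9 ms


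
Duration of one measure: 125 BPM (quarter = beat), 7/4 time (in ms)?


Solution.
Quarter-note beat duration = 60000 / 125 ms
Beats per measure (7/4) = 7
One measure = 7 × 60000 / 125 = 420000 / 125 ms
= 3360.0 ms


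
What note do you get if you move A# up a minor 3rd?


minor 3rd: 3 letter names, 3 semitones
Letter: A + 2 → C
Pitch: A# + 3 semitones, spelled as a C → C#
= C#


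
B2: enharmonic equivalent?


Reasoning:
Enharmonic notes sound the same pitch but are spelled with different letter names
B and A## name the same pitch class
= A##2


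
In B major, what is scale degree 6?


Working:
Major scale pattern: W-W-H-W-W-W-H (2-2-1-2-2-2-1 semitones)
Starting from B:
  B + 2 semitones → C#
  C# + 2 semitones → D#
  D# + 1 semitone → E
  E + 2 semitones → F#
  F# + 2 semitones → G#
  G# + 2 semitones → A#
  A# + 1 semitone → B
Scale: B C# D# E F# G# A#
Degree 6 = G#


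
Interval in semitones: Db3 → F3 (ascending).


Absolute semitone position = octave×12 + chromatic position
Db3: 3×12 + 1 = 37
F3: 3×12 + 5 = 41
Difference = 41 - 37 = 4
= 4 semitones


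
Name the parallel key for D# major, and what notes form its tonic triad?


Parallel keys share the same tonic but differ in mode
D# major → parallel is D# minor
Tonic triad of D# minor = D# F# A#
= D# minor; triad = D# F# A#


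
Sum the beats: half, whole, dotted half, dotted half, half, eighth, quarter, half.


Step by step:
Beat values:
  half = 2 beats
  whole = 4 beats
  dotted half = 3 beats
  dotted half = 3 beats
  half = 2 beats
  eighth = 0.5 beats
  quarter = 1 beat
  half = 2 beats
Sum = 2 + 4 + 3 + 3 + 2 + 0.5 + 1 + 2
= 17.5 beats


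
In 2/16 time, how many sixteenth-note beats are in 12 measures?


Working:
Time signature 2/16: the bottom number 16 means the sixteenth note gets one count
The top number 2 means 2 sixteenth-note beats per measure
Total = 2 × 12 measures
= 24 sixteenth-note beats


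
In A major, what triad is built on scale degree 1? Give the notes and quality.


Solution.
A major scale: A B C# D E F# G#
Diatonic triad on degree 1 stacks scale notes 1, 3, 5: A C# E
A→C# = 4 semitones; A→E = 7 semitones → major triad
= A C# E (major)


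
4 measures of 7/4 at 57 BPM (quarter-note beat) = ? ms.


Quarter-note beat duration = 60000 / 57 ms
Beats per measure (7/4) = 7
One measure = 7 × 60000 / 57 = 420000 / 57 ms
4 measures = 4 × 420000 / 57 = 1680000 / 57
= 29473.7 ms


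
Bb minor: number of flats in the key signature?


Solution.
Flat minor keys: A(0), D(1), G(2), C(3), F(4), Bb(5), Eb(6), Ab(7)
Bb minor has 5 flats
Order of flats: Bb Eb Ab Db Gb Cb Fb → first 5: Bb, Eb, Ab, Db, Gb
= 5 flats


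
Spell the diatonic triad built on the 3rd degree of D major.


Reasoning:
D major scale: D E F# G A B C#
Diatonic triad on degree 3 stacks scale notes 3, 5, 7: F# A C#
F#→A = 3 semitones; F#→C# = 7 semitones → minor triad
= F# A C# (minor)


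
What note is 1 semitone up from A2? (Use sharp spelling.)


A2: chromatic position 9 in octave 2 → absolute = 2×12 + 9 = 33
Transpose up 1: 33 + 1 = 34
34 = 2×12 + 10 → A# in octave 2
Result = A#2


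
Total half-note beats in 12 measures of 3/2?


Working:
Time signature 3/2: the bottom number 2 means the half note gets one count
The top number 3 means 3 half-note beats per measure
Total = 3 × 12 measures
= 36 half-note beats


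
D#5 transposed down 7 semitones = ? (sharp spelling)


Solution.
D#5: chromatic position 3 in octave 5 → absolute = 5×12 + 3 = 63
Transpose down 7: 63 - 7 = 56
56 = 4×12 + 8 → G# in octave 4
Result = G#4


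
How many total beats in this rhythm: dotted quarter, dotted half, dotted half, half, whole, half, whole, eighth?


Let's work it out.
Beat values:
  dotted quarter = 1.5 beats
  dotted half = 3 beats
  dotted half = 3 beats
  half = 2 beats
  whole = 4 beats
  half = 2 beats
  whole = 4 beats
  eighth = 0.5 beats
Sum = 1.5 + 3 + 3 + 2 + 4 + 2 + 4 + 0.5
= 20 beats


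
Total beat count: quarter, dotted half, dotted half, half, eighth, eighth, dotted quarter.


Let's work it out.
Beat values:
  quarter = 1 beat
  dotted half = 3 beats
  dotted half = 3 beats
  half = 2 beats
  eighth = 0.5 beats
  eighth = 0.5 beats
  dotted quarter = 1.5 beats
Sum = 1 + 3 + 3 + 2 + 0.5 + 0.5 + 1.5
= 11.5 beats


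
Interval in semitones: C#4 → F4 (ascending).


Solution.
Absolute semitone position = octave×12 + chromatic position
C#4: 4×12 + 1 = 49
F4: 4×12 + 5 = 53
Difference = 53 - 49 = 4
= 4 semitones


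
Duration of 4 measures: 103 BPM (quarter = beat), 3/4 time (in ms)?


Quarter-note beat duration = 60000 / 103 ms
Beats per measure (3/4) = 3
One measure = 3 × 60000 / 103 = 180000 / 103 ms
4 measures = 4 × 180000 / 103 = 720000 / 103
= 6990.3 ms


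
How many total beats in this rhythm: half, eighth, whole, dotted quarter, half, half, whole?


Beat values:
  half = 2 beats
  eighth = 0.5 beats
  whole = 4 beats
  dotted quarter = 1.5 beats
  half = 2 beats
  half = 2 beats
  whole = 4 beats
Sum = 2 + 0.5 + 4 + 1.5 + 2 + 2 + 4
= 16 beats


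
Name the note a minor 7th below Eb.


A 7th spans 7 letter names, so from E we land on F
A minor 7th = 10 semitones below Eb
Spell F at that pitch: F
= F


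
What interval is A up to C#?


Step by step:
Letter names: A → C spans 3 letter names → a 3rd
Semitones: A → C# = 4 half-steps
A 3rd of 4 semitones is a major 3rd
= major 3rd


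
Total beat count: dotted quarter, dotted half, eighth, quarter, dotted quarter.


Step by step:
Beat values:
  dotted quarter = 1.5 beats
  dotted half = 3 beats
  eighth = 0.5 beats
  quarter = 1 beat
  dotted quarter = 1.5 beats
Sum = 1.5 + 3 + 0.5 + 1 + 1.5
= 7.5 beats


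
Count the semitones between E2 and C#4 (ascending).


Working:
Absolute semitone position = octave×12 + chromatic position
E2: 2×12 + 4 = 28
C#4: 4×12 + 1 = 49
Difference = 49 - 28 = 21
= 21 semitones


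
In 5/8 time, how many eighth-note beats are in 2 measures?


Step by step:
Time signature 5/8: the bottom number 8 means the eighth note gets one count
The top number 5 means 5 eighth-note beats per measure
Total = 5 × 2 measures
= 10 eighth-note beats


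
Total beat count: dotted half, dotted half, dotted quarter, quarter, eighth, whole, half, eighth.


Working:
Beat values:
  dotted half = 3 beats
  dotted half = 3 beats
  dotted quarter = 1.5 beats
  quarter = 1 beat
  eighth = 0.5 beats
  whole = 4 beats
  half = 2 beats
  eighth = 0.5 beats
Sum = 3 + 3 + 1.5 + 1 + 0.5 + 4 + 2 + 0.5
= 15.5 beats


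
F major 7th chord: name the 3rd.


Major 7th chord = root + major 3rd + perfect 5th + major 7th
Seventh chords stack in thirds, so the letter names are F-A-C-E
Root: F
Major 3rd above F: A
Perfect 5th above F: C
Major 7th above F: E
The 3rd = A


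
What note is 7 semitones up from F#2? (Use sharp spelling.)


F#2: chromatic position 6 in octave 2 → absolute = 2×12 + 6 = 30
Transpose up 7: 30 + 7 = 37
37 = 3×12 + 1 → C# in octave 3
Result = C#3


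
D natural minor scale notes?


Let's work it out.
Natural minor scale pattern: W-H-W-W-H-W-W (2-1-2-2-1-2-2 semitones)
Starting from D:
  D + 2 semitones → E
  E + 1 semitone → F
  F + 2 semitones → G
  G + 2 semitones → A
  A + 1 semitone → Bb
  Bb + 2 semitones → C
  C + 2 semitones → D
Scale = D E F G A Bb C


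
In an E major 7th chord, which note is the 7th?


Solution.
Major 7th chord = root + major 3rd + perfect 5th + major 7th
Seventh chords stack in thirds, so the letter names are E-G-B-D
Root: E
Major 3rd above E: G#
Perfect 5th above E: B
Major 7th above E: D#
The 7th = D#


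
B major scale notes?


Let's work it out.
Major scale pattern: W-W-H-W-W-W-H (2-2-1-2-2-2-1 semitones)
Starting from B:
  B + 2 semitones → C#
  C# + 2 semitones → D#
  D# + 1 semitone → E
  E + 2 semitones → F#
  F# + 2 semitones → G#
  G# + 2 semitones → A#
  A# + 1 semitone → B
Scale = B C# D# E F# G# A#


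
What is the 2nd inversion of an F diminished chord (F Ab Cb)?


Root position: F Ab Cb
2nd inversion: move root and 3rd up an octave
Bass note: Cb
Notes (bottom to top) = Cb F Ab


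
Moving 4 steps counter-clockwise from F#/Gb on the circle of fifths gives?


Let's work it out.
Each counter-clockwise step moves down a perfect 5th (= up a perfect 4th)
From F#/Gb: F#/Gb → B → E → A → D
= D


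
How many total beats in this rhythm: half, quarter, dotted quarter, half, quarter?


Solution.
Beat values:
  half = 2 beats
  quarter = 1 beat
  dotted quarter = 1.5 beats
  half = 2 beats
  quarter = 1 beat
Sum = 2 + 1 + 1.5 + 2 + 1
= 7.5 beats


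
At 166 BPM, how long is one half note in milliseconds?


Working:
One quarter-note beat = 60000 / BPM = 60000 / 166 ms
Half note = 2 × quarter note
Duration = 2 × 60000 / 166 = 120000 / 166
= 722.9 ms


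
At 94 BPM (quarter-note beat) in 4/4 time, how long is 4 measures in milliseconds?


Let's work it out.
Quarter-note beat duration = 60000 / 94 ms
Beats per measure (4/4) = 4
One measure = 4 × 60000 / 94 = 240000 / 94 ms
4 measures = 4 × 240000 / 94 = 960000 / 94
= 10212.8 ms


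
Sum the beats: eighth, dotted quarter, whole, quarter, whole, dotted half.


Solution.
Beat values:
  eighth = 0.5 beats
  dotted quarter = 1.5 beats
  whole = 4 beats
  quarter = 1 beat
  whole = 4 beats
  dotted half = 3 beats
Sum = 0.5 + 1.5 + 4 + 1 + 4 + 3
= 14 beats


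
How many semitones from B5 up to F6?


Reasoning:
Absolute semitone position = octave×12 + chromatic position
B5: 5×12 + 11 = 71
F6: 6×12 + 5 = 77
Difference = 77 - 71 = 6
= 6 semitones


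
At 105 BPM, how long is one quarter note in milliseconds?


Working:
One quarter-note beat = 60000 / BPM = 60000 / 105 ms
Duration = 60000 / 105
= 571.4 ms


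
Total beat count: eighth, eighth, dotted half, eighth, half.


Working:
Beat values:
  eighth = 0.5 beats
  eighth = 0.5 beats
  dotted half = 3 beats
  eighth = 0.5 beats
  half = 2 beats
Sum = 0.5 + 0.5 + 3 + 0.5 + 2
= 6.5 beats


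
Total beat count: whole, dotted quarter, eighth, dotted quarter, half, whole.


Working:
Beat values:
  whole = 4 beats
  dotted quarter = 1.5 beats
  eighth = 0.5 beats
  dotted quarter = 1.5 beats
  half = 2 beats
  whole = 4 beats
Sum = 4 + 1.5 + 0.5 + 1.5 + 2 + 4
= 13.5 beats


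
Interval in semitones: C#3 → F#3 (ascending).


Step by step:
Absolute semitone position = octave×12 + chromatic position
C#3: 3×12 + 1 = 37
F#3: 3×12 + 6 = 42
Difference = 42 - 37 = 5
= 5 semitones


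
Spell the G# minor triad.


Minor triad = root + minor 3rd (3 semitones) + perfect 5th (7 semitones)
A triad on G# stacks thirds, so the chord tones use letter names G-B-D
Root: G#
Minor 3rd above G#: B
Perfect 5th above G#: D#
Chord = G# B D#


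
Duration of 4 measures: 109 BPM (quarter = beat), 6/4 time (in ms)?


Quarter-note beat duration = 60000 / 109 ms
Beats per measure (6/4) = 6
One measure = 6 × 60000 / 109 = 360000 / 109 ms
4 measures = 4 × 360000 / 109 = 1440000 / 109
= 13211.0 ms


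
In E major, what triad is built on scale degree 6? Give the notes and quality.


Step by step:
E major scale: E F# G# A B C# D#
Diatonic triad on degree 6 stacks scale notes 6, 1, 3: C# E G#
C#→E = 3 semitones; C#→G# = 7 semitones → minor triad
= C# E G# (minor)


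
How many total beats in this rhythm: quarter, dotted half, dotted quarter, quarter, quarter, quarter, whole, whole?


Reasoning:
Beat values:
  quarter = 1 beat
  dotted half = 3 beats
  dotted quarter = 1.5 beats
  quarter = 1 beat
  quarter = 1 beat
  quarter = 1 beat
  whole = 4 beats
  whole = 4 beats
Sum = 1 + 3 + 1.5 + 1 + 1 + 1 + 4 + 4
= 16.5 beats


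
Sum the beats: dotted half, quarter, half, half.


Working:
Beat values:
  dotted half = 3 beats
  quarter = 1 beat
  half = 2 beats
  half = 2 beats
Sum = 3 + 1 + 2 + 2
= 8 beats


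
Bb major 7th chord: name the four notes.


Step by step:
Major 7th chord = root + major 3rd + perfect 5th + major 7th
Seventh chords stack in thirds, so the letter names are B-D-F-A
Root: Bb
Major 3rd above Bb: D
Perfect 5th above Bb: F
Major 7th above Bb: A
Chord = Bb D F A


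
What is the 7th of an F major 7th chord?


Working:
Major 7th chord = root + major 3rd + perfect 5th + major 7th
Seventh chords stack in thirds, so the letter names are F-A-C-E
Root: F
Major 3rd above F: A
Perfect 5th above F: C
Major 7th above F: E
The 7th = E


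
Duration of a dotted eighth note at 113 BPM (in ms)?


Working:
One quarter-note beat = 60000 / BPM = 60000 / 113 ms
Dotted eighth note = 3/4 × quarter note
Duration = 3/4 × 60000 / 113 = 45000 / 113
= 398.2 ms


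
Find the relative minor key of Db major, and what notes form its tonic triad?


Working:
The relative minor shares the major's key signature and starts on its 6th degree
6th degree = a major 6th above the tonic; a major 6th above Db is Bb
→ relative minor of Db major is Bb minor
Tonic triad of Bb minor = root + minor 3rd + perfect 5th = Bb Db F
= Bb minor; triad = Bb Db F


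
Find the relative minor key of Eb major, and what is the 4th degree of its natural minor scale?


Working:
The relative minor shares the major's key signature and starts on its 6th degree
6th degree = a major 6th above the tonic; a major 6th above Eb is C
→ relative minor of Eb major is C minor
C natural minor scale: C D Eb F G Ab Bb
= C minor; 4th degree = F


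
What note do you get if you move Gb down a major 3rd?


Step by step:
major 3rd: 3 letter names, 4 semitones
Letter: G - 2 → E
Pitch: Gb - 4 semitones, spelled as an E → Ebb
= Ebb


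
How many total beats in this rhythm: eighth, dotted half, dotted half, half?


Beat values:
  eighth = 0.5 beats
  dotted half = 3 beats
  dotted half = 3 beats
  half = 2 beats
Sum = 0.5 + 3 + 3 + 2
= 8.5 beats


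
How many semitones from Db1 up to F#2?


Reasoning:
Absolute semitone position = octave×12 + chromatic position
Db1: 1×12 + 1 = 13
F#2: 2×12 + 6 = 30
Difference = 30 - 13 = 17
= 17 semitones


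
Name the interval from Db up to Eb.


Step by step:
Letter names: D → E spans 2 letter names → a 2nd
Semitones: Db → Eb = 2 half-steps
A 2nd of 2 semitones is a major 2nd
= major 2nd


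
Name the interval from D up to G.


Working:
Letter names: D → G spans 4 letter names → a 4th
Semitones: D → G = 5 half-steps
A 4th of 5 semitones is a perfect 4th
= perfect 4th


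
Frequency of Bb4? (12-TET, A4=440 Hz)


Step by step:
f = 440 × 2^(n/12) where n = semitones from A4
Bb4: 1 semitones from A4
f = 440 × 2^(1/12)
f = 466.16 Hz


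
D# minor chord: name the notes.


Solution.
Minor triad = root + minor 3rd (3 semitones) + perfect 5th (7 semitones)
A triad on D# stacks thirds, so the chord tones use letter names D-F-A
Root: D#
Minor 3rd above D#: F#
Perfect 5th above D#: A#
Chord = D# F# A#


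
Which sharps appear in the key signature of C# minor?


Reasoning:
Sharp minor keys follow the circle of fifths: A(0), E(1), B(2), F#(3), C#(4), G#(5), D#(6), A#(7)
C# minor has 4 sharps
Order of sharps: F# C# G# D# A# E# B# → first 4: F#, C#, G#, D#
= F#, C#, G#, D#


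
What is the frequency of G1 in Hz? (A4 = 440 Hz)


Working:
f = 440 × 2^(n/12) where n = semitones from A4
G1: -38 semitones from A4
f = 440 × 2^(-38/12)
f = 49.00 Hz


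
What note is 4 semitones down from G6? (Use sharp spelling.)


Reasoning:
G6: chromatic position 7 in octave 6 → absolute = 6×12 + 7 = 79
Transpose down 4: 79 - 4 = 75
75 = 6×12 + 3 → D# in octave 6
Result = D#6


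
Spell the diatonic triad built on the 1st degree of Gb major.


Gb major scale: Gb Ab Bb Cb Db Eb F
Diatonic triad on degree 1 stacks scale notes 1, 3, 5: Gb Bb Db
Gb→Bb = 4 semitones; Gb→Db = 7 semitones → major triad
= Gb Bb Db (major)


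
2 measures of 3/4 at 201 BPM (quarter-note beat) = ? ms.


Quarter-note beat duration = 60000 / 201 ms
Beats per measure (3/4) = 3
One measure = 3 × 60000 / 201 = 180000 / 201 ms
2 measures = 2 × 180000 / 201 = 360000 / 201
= 1791.0 ms


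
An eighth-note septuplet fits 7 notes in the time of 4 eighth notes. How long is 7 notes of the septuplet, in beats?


Let's work it out.
Septuplet: 7 notes occupy the space of 4 eighth notes
Space = 4 × 1/2 = 2 beats
Each septuplet note = 2 / 7 = 2/7 beats
7 notes = 7 × 2/7 = 2
= 2 beats


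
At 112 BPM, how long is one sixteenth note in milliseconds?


One quarter-note beat = 60000 / BPM = 60000 / 112 ms
Sixteenth note = 1/4 × quarter note
Duration = 1/4 × 60000 / 112 = 15000 / 112
= 133.9 ms


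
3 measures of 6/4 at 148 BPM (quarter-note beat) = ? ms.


Reasoning:
Quarter-note beat duration = 60000 / 148 ms
Beats per measure (6/4) = 6
One measure = 6 × 60000 / 148 = 360000 / 148 ms
3 measures = 3 × 360000 / 148 = 1080000 / 148
= 7297.3 ms


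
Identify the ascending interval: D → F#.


Step by step:
Letter names: D → F spans 3 letter names → a 3rd
Semitones: D → F# = 4 half-steps
A 3rd of 4 semitones is a major 3rd
= major 3rd


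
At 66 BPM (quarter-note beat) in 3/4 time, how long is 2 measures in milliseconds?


Let's work it out.
Quarter-note beat duration = 60000 / 66 ms
Beats per measure (3/4) = 3
One measure = 3 × 60000 / 66 = 180000 / 66 ms
2 measures = 2 × 180000 / 66 = 360000 / 66
= 5454.5 ms


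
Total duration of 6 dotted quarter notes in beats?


Base quarter note = 1 beat
Dot 1 adds half the previous value: +1/2
One dotted quarter = 1 + 1/2 = 3/2
6 of them = 6 × 3/2 = 9
= 9 beats


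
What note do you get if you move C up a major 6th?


Solution.
major 6th: 6 letter names, 9 semitones
Letter: C + 5 → A
Pitch: C + 9 semitones, spelled as an A → A
= A


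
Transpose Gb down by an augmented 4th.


Reasoning:
augmented 4th: 4 letter names, 6 semitones
Letter: G - 3 → D
Pitch: Gb - 6 semitones, spelled as a D → Dbb
= Dbb


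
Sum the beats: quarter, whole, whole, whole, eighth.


Solution.
Beat values:
  quarter = 1 beat
  whole = 4 beats
  whole = 4 beats
  whole = 4 beats
  eighth = 0.5 beats
Sum = 1 + 4 + 4 + 4 + 0.5
= 13.5 beats


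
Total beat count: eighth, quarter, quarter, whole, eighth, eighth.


Step by step:
Beat values:
  eighth = 0.5 beats
  quarter = 1 beat
  quarter = 1 beat
  whole = 4 beats
  eighth = 0.5 beats
  eighth = 0.5 beats
Sum = 0.5 + 1 + 1 + 4 + 0.5 + 0.5
= 7.5 beats


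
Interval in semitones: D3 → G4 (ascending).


Step by step:
Absolute semitone position = octave×12 + chromatic position
D3: 3×12 + 2 = 38
G4: 4×12 + 7 = 55
Difference = 55 - 38 = 17
= 17 semitones


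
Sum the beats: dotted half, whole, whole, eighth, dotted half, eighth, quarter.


Reasoning:
Beat values:
  dotted half = 3 beats
  whole = 4 beats
  whole = 4 beats
  eighth = 0.5 beats
  dotted half = 3 beats
  eighth = 0.5 beats
  quarter = 1 beat
Sum = 3 + 4 + 4 + 0.5 + 3 + 0.5 + 1
= 16 beats


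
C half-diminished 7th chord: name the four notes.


Let's work it out.
Half-diminished 7th chord = root + minor 3rd + diminished 5th + minor 7th
Seventh chords stack in thirds, so the letter names are C-E-G-B
Root: C
Minor 3rd above C: Eb
Diminished 5th above C: Gb
Minor 7th above C: Bb
Chord = C Eb Gb Bb


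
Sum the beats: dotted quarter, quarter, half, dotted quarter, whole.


Let's work it out.
Beat values:
  dotted quarter = 1.5 beats
  quarter = 1 beat
  half = 2 beats
  dotted quarter = 1.5 beats
  whole = 4 beats
Sum = 1.5 + 1 + 2 + 1.5 + 4
= 10 beats


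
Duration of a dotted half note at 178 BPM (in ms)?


Reasoning:
One quarter-note beat = 60000 / BPM = 60000 / 178 ms
Dotted half note = 3 × quarter note
Duration = 3 × 60000 / 178 = 180000 / 178
= 1011.2 ms


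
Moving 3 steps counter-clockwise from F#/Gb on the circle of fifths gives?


Each counter-clockwise step moves down a perfect 5th (= up a perfect 4th)
From F#/Gb: F#/Gb → B → E → A
= A


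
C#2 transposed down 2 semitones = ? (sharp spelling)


Reasoning:
C#2: chromatic position 1 in octave 2 → absolute = 2×12 + 1 = 25
Transpose down 2: 25 - 2 = 23
23 = 1×12 + 11 → B in octave 1
Result = B1


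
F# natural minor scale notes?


Step by step:
Natural minor scale pattern: W-H-W-W-H-W-W (2-1-2-2-1-2-2 semitones)
Starting from F#:
  F# + 2 semitones → G#
  G# + 1 semitone → A
  A + 2 semitones → B
  B + 2 semitones → C#
  C# + 1 semitone → D
  D + 2 semitones → E
  E + 2 semitones → F#
Scale = F# G# A B C# D E


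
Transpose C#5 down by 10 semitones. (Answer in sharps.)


Working:
C#5: chromatic position 1 in octave 5 → absolute = 5×12 + 1 = 61
Transpose down 10: 61 - 10 = 51
51 = 4×12 + 3 → D# in octave 4
Result = D#4


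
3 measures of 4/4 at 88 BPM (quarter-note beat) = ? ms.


Reasoning:
Quarter-note beat duration = 60000 / 88 ms
Beats per measure (4/4) = 4
One measure = 4 × 60000 / 88 = 240000 / 88 ms
3 measures = 3 × 240000 / 88 = 720000 / 88
= 8181.8 ms


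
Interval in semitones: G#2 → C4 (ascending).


Step by step:
Absolute semitone position = octave×12 + chromatic position
G#2: 2×12 + 8 = 32
C4: 4×12 + 0 = 48
Difference = 48 - 32 = 16
= 16 semitones


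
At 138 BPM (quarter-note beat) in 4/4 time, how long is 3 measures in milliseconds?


Reasoning:
Quarter-note beat duration = 60000 / 138 ms
Beats per measure (4/4) = 4
One measure = 4 × 60000 / 138 = 240000 / 138 ms
3 measures = 3 × 240000 / 138 = 720000 / 138
= 5217.4 ms
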